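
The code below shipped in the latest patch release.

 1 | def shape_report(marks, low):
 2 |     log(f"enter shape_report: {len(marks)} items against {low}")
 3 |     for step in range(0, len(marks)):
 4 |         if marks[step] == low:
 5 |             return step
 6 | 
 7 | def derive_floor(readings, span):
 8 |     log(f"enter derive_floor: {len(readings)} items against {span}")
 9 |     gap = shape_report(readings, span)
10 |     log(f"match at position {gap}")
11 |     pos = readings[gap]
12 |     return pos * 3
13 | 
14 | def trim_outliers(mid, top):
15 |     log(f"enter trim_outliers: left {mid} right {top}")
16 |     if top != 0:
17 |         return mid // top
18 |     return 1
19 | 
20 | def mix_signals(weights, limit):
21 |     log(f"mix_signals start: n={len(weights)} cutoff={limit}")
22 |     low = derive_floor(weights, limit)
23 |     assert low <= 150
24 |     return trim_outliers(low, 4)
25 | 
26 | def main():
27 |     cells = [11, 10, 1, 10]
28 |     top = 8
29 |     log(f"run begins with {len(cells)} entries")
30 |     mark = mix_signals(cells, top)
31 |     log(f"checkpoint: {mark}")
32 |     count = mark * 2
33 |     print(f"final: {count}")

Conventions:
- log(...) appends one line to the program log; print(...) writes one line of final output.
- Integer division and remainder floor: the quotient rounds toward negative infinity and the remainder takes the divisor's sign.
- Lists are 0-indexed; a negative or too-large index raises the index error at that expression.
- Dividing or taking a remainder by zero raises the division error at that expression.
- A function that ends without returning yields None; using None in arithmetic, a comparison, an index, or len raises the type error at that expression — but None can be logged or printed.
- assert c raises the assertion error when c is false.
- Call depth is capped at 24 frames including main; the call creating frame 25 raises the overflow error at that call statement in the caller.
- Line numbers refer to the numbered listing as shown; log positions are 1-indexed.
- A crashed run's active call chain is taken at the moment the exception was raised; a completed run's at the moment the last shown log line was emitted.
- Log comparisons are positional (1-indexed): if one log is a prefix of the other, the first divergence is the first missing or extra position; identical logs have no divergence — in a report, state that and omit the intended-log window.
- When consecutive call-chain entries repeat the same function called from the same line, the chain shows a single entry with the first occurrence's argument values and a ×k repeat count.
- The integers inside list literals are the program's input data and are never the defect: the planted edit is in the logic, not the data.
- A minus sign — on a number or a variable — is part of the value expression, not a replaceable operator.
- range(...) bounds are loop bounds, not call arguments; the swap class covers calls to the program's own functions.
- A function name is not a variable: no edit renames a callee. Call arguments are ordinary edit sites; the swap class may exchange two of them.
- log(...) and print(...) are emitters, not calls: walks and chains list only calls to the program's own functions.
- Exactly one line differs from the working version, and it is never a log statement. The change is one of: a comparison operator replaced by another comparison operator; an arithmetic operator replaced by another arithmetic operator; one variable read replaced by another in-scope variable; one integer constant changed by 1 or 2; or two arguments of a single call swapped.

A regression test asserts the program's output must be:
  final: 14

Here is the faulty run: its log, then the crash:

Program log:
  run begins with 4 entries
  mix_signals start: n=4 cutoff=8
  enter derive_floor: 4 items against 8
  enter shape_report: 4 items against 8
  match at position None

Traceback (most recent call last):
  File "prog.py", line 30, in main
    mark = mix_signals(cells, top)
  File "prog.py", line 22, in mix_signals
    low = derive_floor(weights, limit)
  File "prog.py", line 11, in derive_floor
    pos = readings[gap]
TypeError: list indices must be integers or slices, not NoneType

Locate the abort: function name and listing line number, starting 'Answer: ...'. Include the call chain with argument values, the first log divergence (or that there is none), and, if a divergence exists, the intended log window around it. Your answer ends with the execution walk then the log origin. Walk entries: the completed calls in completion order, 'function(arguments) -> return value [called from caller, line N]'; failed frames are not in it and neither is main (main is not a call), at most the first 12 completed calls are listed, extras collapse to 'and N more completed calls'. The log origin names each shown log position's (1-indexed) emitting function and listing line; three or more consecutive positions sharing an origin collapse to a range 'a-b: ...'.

Answer: the error was raised in derive_floor, line 11.
Key fact: Log line 2 is where behavior first shows: 'mix_signals start: n=4 cutoff=8' appears instead of 'mix_signals start: n=4 cutoff=10'.
Call chain: main -> mix_signals([11, 10, 1, 10], 8) (called at line 30) -> derive_floor([11, 10, 1, 10], 8) (called at line 22).
First divergence: position 2 — the shown line 'mix_signals start: n=4 cutoff=8' should read 'mix_signals start: n=4 cutoff=10'.
Intended log window:
  1: run begins with 4 entries
  2: mix_signals start: n=4 cutoff=10
  3: enter derive_floor: 4 items against 10
Execution walk:
  shape_report([11, 10, 1, 10], 8) -> None  [called from derive_floor, line 9]
Log line origins:
  1: from main, line 29
  2: from mix_signals, line 21
  3: from derive_floor, line 8
  4: from shape_report, line 2
  5: from derive_floor, line 10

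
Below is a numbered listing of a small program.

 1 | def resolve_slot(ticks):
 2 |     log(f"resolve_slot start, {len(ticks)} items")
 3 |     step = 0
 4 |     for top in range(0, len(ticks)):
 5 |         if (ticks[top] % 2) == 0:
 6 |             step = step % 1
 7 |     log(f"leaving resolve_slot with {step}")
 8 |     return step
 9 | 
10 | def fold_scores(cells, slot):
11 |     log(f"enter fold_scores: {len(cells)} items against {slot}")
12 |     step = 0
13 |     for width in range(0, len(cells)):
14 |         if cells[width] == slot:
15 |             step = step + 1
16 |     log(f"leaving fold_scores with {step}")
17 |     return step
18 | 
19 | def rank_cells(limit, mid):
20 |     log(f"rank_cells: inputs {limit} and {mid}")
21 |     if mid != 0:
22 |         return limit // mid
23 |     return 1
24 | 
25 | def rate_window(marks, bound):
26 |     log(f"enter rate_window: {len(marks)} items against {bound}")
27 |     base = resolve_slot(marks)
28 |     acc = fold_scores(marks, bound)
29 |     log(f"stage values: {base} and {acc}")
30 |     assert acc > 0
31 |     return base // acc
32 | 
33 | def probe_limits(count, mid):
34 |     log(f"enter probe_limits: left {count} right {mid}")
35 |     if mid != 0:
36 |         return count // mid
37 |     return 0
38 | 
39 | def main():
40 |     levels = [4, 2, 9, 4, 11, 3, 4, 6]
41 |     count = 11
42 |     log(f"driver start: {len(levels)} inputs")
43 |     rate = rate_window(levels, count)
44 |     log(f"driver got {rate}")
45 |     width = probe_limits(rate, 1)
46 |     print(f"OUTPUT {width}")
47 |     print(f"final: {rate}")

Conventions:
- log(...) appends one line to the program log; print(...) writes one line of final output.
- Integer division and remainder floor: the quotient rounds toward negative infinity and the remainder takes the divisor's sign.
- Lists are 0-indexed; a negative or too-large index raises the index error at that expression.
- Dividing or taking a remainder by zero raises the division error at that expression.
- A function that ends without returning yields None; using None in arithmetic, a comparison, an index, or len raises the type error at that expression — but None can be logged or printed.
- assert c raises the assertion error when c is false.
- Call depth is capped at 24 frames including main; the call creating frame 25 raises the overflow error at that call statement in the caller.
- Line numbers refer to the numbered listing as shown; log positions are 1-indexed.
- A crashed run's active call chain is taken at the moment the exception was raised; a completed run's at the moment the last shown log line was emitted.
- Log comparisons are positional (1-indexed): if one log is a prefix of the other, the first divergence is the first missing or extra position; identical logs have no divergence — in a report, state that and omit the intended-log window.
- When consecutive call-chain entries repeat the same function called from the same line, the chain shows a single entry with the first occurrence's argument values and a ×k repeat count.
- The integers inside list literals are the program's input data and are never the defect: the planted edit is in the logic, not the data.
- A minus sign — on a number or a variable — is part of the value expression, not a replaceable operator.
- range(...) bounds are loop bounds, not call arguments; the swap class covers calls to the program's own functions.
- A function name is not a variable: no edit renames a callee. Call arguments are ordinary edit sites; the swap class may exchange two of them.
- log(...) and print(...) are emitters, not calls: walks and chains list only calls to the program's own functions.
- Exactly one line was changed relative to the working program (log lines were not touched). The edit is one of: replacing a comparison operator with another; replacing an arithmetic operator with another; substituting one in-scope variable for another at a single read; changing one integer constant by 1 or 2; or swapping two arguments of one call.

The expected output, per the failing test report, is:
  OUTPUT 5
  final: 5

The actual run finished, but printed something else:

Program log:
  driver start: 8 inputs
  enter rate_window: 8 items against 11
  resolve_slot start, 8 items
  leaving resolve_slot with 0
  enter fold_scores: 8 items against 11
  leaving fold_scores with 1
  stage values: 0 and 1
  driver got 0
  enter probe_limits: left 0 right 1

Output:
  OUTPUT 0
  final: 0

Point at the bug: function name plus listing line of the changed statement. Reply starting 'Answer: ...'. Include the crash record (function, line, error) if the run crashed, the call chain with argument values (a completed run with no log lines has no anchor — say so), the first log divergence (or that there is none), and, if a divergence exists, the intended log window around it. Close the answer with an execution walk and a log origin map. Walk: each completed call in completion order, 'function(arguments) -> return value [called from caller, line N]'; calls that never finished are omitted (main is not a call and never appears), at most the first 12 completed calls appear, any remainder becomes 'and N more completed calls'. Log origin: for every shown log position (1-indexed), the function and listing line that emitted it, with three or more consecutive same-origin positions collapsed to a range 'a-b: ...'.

Answer: the defect is in resolve_slot at line 6.
The tell: Log line 4 is where behavior first shows: 'leaving resolve_slot with 0' appears instead of 'leaving resolve_slot with 5'.
Call chain: main -> probe_limits(0, 1) (called at line 45).
First divergence: position 4 — shown 'leaving resolve_slot with 0', intended 'leaving resolve_slot with 5'.
Intended log window:
  2: enter rate_window: 8 items against 11
  3: resolve_slot start, 8 items
  4: leaving resolve_slot with 5
  5: enter fold_scores: 8 items against 11
Execution walk:
  resolve_slot([4, 2, 9, 4, 11, 3, 4, 6]) -> 0  [called from rate_window, line 27]
  fold_scores([4, 2, 9, 4, 11, 3, 4, 6], 11) -> 1  [called from rate_window, line 28]
  rate_window([4, 2, 9, 4, 11, 3, 4, 6], 11) -> 0  [called from main, line 43]
  probe_limits(0, 1) -> 0  [called from main, line 45]
Log origin:
  1 — main, line 42
  2 — rate_window, line 26
  3 — resolve_slot, line 2
  4 — resolve_slot, line 7
  5 — fold_scores, line 11
  6 — fold_scores, line 16
  7 — rate_window, line 29
  8 — main, line 44
  9 — probe_limits, line 34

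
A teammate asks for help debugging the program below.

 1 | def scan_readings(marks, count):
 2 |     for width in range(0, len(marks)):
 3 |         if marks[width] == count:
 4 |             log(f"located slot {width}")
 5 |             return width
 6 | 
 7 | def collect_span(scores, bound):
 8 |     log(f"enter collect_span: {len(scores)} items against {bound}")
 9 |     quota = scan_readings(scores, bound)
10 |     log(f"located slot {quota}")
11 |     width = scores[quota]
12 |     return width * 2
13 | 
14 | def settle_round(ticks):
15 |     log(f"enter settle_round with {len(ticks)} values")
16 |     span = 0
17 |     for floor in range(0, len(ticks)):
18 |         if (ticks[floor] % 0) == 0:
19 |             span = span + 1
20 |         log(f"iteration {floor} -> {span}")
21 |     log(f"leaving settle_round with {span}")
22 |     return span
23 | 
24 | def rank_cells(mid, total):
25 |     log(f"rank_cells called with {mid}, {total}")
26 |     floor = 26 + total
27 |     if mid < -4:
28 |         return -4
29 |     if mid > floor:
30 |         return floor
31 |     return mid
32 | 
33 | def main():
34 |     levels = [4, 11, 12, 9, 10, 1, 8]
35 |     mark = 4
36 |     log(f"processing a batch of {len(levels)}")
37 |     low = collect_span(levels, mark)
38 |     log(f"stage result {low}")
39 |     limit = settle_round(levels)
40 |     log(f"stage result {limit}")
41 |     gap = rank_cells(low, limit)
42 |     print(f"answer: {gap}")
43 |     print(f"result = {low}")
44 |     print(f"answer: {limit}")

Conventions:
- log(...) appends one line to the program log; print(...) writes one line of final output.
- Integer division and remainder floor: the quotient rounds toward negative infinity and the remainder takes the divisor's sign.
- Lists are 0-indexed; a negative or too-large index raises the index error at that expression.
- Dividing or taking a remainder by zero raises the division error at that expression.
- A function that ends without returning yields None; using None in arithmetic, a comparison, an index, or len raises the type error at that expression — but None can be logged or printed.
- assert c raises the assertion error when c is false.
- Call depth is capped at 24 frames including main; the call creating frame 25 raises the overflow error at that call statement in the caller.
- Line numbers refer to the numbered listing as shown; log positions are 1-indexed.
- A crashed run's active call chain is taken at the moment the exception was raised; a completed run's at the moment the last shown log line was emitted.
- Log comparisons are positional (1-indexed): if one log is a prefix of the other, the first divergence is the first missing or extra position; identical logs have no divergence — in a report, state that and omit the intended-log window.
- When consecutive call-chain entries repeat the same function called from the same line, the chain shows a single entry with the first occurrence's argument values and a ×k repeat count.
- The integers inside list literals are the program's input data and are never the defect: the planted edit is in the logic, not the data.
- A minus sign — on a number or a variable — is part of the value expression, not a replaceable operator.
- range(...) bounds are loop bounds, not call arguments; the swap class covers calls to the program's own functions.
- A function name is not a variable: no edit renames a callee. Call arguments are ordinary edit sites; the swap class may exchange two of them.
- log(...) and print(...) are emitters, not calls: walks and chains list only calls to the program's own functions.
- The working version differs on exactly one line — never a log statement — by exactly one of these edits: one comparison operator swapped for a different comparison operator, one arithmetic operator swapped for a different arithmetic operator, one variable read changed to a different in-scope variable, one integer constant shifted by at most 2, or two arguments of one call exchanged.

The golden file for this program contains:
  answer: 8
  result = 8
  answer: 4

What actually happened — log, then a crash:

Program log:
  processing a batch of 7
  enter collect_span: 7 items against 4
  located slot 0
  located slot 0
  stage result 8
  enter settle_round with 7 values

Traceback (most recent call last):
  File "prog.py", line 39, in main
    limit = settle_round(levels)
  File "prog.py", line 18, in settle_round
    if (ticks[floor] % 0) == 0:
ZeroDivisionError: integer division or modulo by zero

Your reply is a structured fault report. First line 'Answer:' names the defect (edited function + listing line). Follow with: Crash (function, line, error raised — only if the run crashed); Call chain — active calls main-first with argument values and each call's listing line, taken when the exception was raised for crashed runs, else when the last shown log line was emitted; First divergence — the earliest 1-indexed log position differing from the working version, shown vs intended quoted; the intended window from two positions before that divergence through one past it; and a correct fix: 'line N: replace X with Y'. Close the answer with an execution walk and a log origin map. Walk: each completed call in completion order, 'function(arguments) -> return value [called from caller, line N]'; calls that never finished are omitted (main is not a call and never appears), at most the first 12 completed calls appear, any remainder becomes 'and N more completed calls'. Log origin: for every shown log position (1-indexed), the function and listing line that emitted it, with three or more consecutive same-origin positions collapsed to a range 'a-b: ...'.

Answer: the defect is in settle_round at line 18.
Key observation: The shown log is a 6-line prefix of the intended one, whose next entry is 'iteration 0 -> 1'.
Crash: settle_round, line 18, ZeroDivisionError.
Call chain: main -> settle_round([4, 11, 12, 9, 10, 1, 8]) (called at line 39).
First divergence: position 7; the shown log stops at 6 lines while the working version next logs 'iteration 0 -> 1'.
Intended log window:
  5: stage result 8
  6: enter settle_round with 7 values
  7: iteration 0 -> 1
  8: iteration 1 -> 1
Execution walk:
  scan_readings([4, 11, 12, 9, 10, 1, 8], 4) -> 0  [called from collect_span, line 9]
  collect_span([4, 11, 12, 9, 10, 1, 8], 4) -> 8  [called from main, line 37]
Log line origins:
  1: logged in main at line 36
  2: logged in collect_span at line 8
  3: logged in scan_readings at line 4
  4: logged in collect_span at line 10
  5: logged in main at line 38
  6: logged in settle_round at line 15
A correct fix: line 18: replace `ticks[floor] % 0` with `ticks[floor] % 2`.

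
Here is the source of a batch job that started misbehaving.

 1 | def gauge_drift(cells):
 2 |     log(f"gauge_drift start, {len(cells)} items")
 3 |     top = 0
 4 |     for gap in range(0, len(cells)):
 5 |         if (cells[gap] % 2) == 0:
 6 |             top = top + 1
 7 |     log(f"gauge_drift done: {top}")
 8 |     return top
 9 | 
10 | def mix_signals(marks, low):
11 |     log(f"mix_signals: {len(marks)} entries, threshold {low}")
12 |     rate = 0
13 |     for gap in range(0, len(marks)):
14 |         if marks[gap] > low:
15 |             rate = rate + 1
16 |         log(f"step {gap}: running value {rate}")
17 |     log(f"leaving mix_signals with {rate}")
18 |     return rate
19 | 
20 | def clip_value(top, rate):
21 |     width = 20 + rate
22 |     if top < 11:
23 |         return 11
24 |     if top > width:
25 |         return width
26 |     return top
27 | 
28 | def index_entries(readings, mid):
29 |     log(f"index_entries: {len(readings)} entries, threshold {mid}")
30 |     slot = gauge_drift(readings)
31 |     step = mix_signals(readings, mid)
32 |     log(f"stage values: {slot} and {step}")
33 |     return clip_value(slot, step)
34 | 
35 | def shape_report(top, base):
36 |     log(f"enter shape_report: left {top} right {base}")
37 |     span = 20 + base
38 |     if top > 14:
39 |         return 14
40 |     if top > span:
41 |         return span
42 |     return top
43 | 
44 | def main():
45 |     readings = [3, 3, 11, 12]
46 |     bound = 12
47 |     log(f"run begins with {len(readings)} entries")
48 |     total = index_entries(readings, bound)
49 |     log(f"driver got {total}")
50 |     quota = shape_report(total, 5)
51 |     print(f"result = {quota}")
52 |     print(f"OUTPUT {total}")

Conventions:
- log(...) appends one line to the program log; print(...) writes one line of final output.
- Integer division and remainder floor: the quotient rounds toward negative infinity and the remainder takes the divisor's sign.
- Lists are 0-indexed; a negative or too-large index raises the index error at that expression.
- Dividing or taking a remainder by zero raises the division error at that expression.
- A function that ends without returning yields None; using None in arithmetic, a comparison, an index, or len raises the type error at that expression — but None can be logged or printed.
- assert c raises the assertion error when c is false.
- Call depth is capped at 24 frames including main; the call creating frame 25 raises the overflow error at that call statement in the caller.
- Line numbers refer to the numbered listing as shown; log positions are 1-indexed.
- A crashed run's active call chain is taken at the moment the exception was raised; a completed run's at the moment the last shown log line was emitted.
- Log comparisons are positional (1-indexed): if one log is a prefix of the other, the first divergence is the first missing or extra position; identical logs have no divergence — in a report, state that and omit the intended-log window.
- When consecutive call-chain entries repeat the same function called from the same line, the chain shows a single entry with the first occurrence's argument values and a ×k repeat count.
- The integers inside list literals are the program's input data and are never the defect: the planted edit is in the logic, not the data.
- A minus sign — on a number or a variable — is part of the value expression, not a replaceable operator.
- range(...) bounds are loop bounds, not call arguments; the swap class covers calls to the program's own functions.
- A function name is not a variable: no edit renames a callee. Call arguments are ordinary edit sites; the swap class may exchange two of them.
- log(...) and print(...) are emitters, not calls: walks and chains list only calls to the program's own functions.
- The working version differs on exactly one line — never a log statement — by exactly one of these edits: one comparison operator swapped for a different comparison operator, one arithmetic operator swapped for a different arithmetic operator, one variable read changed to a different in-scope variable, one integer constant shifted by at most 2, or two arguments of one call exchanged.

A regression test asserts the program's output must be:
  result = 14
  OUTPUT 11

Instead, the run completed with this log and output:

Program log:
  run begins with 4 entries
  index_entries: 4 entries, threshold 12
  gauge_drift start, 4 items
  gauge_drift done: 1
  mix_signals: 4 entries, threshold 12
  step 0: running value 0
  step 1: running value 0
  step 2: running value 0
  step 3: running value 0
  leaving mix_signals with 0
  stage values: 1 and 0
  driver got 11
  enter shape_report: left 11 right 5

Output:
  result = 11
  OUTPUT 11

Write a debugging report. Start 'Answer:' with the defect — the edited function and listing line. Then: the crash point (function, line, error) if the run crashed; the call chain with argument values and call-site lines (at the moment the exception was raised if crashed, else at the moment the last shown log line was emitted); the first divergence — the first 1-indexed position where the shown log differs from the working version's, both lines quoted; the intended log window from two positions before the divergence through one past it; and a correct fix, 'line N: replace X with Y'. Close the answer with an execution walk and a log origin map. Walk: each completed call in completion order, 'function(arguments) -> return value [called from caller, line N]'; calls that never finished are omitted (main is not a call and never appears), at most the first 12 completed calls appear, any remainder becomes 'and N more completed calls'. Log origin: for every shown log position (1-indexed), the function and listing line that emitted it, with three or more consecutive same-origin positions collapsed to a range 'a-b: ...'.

Answer: the defect is in shape_report at line 38.
The tell: Nothing in the log betrays the bug — only the output does.
Call chain: main -> shape_report(11, 5) (called at line 50).
First divergence: none (the log streams are identical).
Execution walk:
  gauge_drift([3, 3, 11, 12]) -> 1  [called from index_entries, line 30]
  mix_signals([3, 3, 11, 12], 12) -> 0  [called from index_entries, line 31]
  clip_value(1, 0) -> 11  [called from index_entries, line 33]
  index_entries([3, 3, 11, 12], 12) -> 11  [called from main, line 48]
  shape_report(11, 5) -> 11  [called from main, line 50]
Log line origins:
  1: emitted by main (line 47)
  2: emitted by index_entries (line 29)
  3: emitted by gauge_drift (line 2)
  4: emitted by gauge_drift (line 7)
  5: emitted by mix_signals (line 11)
  6-9: emitted by mix_signals (line 16)
  10: emitted by mix_signals (line 17)
  11: emitted by index_entries (line 32)
  12: emitted by main (line 49)
  13: emitted by shape_report (line 36)
A correct fix: line 38: replace `>` with `<`.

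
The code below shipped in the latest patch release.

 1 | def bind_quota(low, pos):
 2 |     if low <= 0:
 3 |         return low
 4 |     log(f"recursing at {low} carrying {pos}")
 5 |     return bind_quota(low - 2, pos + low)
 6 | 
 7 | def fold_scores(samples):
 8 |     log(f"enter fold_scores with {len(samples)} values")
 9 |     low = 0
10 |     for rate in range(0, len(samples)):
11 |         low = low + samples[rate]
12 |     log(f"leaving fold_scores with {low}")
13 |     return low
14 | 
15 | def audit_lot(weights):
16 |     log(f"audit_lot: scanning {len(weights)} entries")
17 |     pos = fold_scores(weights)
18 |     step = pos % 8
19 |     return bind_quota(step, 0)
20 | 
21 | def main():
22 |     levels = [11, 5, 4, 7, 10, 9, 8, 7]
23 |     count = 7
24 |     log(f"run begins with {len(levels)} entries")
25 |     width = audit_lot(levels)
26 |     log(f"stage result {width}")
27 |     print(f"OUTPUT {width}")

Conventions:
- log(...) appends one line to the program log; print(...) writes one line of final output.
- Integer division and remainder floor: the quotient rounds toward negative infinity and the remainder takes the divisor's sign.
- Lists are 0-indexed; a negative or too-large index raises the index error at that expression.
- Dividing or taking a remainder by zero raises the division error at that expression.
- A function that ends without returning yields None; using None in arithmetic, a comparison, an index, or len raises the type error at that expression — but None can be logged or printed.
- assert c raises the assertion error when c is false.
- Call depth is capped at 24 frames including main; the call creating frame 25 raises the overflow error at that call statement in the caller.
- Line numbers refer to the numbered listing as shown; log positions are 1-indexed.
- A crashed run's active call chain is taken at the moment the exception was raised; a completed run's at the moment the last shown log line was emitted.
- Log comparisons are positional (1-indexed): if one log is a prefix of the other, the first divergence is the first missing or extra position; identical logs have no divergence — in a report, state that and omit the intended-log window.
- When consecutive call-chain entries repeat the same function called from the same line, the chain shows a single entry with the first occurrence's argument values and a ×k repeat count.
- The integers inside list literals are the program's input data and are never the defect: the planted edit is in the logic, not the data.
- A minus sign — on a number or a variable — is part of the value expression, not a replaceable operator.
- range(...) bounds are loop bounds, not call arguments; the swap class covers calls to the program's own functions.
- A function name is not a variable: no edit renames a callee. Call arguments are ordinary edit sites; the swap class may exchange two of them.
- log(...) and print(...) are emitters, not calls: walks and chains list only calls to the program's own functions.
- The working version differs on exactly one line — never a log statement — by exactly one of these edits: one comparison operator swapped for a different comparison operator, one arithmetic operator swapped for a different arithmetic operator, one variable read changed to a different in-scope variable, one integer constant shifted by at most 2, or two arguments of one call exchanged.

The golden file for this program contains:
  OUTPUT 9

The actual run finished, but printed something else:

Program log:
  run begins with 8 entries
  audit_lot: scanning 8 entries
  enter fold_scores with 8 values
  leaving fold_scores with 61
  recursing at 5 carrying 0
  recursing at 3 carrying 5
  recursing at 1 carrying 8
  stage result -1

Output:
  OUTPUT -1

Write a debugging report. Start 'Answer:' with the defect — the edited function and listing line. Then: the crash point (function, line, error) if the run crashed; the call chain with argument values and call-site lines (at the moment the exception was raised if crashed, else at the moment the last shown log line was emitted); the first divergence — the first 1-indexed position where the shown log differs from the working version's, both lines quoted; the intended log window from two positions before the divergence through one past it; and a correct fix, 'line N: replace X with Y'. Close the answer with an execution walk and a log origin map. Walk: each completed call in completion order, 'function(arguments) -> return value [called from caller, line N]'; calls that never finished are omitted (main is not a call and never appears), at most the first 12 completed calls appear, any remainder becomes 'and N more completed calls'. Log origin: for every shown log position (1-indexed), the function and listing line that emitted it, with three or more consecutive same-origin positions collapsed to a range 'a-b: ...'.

Answer: the defect is in bind_quota at line 3.
Key observation: Everything matches until log position 8, which reads 'stage result -1' in place of 'stage result 9'.
Call chain: main.
First divergence: position 8 — the shown line 'stage result -1' should read 'stage result 9'.
Intended log window:
  6: recursing at 3 carrying 5
  7: recursing at 1 carrying 8
  8: stage result 9
Execution walk:
  fold_scores([11, 5, 4, 7, 10, 9, 8, 7]) -> 61  [called from audit_lot, line 17]
  bind_quota(-1, 9) -> -1  [called from bind_quota, line 5]
  bind_quota(1, 8) -> -1  [called from bind_quota, line 5]
  bind_quota(3, 5) -> -1  [called from bind_quota, line 5]
  bind_quota(5, 0) -> -1  [called from audit_lot, line 19]
  audit_lot([11, 5, 4, 7, 10, 9, 8, 7]) -> -1  [called from main, line 25]
Log origins:
  1: from main, line 24
  2: from audit_lot, line 16
  3: from fold_scores, line 8
  4: from fold_scores, line 12
  5-7: from bind_quota, line 4
  8: from main, line 26
A correct fix: line 3: replace `low` with `pos`.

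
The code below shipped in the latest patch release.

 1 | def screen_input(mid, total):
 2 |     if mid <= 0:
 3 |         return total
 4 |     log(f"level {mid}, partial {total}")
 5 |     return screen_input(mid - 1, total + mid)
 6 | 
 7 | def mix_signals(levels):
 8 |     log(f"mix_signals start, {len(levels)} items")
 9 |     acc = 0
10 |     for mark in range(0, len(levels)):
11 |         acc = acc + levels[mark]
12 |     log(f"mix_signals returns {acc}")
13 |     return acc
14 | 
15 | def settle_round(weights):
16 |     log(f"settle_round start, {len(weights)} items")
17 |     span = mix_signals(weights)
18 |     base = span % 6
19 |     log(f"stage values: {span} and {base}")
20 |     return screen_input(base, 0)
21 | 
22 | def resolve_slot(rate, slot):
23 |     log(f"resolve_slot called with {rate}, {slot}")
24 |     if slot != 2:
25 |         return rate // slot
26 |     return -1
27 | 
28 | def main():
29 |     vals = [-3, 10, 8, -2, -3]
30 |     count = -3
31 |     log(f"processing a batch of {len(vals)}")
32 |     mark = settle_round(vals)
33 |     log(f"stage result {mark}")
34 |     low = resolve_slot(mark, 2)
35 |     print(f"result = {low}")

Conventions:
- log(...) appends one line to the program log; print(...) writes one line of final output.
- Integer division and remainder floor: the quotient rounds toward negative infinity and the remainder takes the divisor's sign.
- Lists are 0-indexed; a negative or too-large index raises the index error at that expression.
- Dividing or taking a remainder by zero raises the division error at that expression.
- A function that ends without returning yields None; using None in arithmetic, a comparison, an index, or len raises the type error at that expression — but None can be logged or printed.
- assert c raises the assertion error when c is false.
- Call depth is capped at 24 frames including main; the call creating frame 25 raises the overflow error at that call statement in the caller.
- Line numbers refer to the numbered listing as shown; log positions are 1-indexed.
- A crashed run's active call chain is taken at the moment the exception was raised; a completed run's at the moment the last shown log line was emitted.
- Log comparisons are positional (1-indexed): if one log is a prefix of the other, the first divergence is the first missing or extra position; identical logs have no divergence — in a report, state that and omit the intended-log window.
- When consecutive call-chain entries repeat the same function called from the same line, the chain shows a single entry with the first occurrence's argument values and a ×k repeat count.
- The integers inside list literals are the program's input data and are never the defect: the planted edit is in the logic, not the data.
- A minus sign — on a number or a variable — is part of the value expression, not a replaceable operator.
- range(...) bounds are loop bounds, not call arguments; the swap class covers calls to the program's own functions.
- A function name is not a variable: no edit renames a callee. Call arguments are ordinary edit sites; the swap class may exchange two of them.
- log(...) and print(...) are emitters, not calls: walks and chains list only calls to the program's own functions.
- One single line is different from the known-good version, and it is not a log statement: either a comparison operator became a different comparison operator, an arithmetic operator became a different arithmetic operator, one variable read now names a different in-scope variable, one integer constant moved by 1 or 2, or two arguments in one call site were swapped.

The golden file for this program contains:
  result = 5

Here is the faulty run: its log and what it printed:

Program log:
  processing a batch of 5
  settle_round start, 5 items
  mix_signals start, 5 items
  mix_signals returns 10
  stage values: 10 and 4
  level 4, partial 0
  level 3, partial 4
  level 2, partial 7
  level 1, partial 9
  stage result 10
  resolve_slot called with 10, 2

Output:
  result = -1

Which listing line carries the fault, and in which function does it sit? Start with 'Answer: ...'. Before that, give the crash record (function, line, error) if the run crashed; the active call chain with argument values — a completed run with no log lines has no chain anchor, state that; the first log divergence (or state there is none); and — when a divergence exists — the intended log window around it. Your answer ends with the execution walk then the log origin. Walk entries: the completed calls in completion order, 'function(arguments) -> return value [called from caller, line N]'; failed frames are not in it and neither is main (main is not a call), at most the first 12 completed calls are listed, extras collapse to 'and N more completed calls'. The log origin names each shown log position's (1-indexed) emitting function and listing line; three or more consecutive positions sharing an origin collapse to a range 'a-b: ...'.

Answer: the defect is in resolve_slot at line 24.
Key observation: The two runs log identically and part ways only at the printed values.
Call chain: main -> resolve_slot(10, 2) (called at line 34).
First divergence: none; the two logs match at every position.
Execution walk:
  mix_signals([-3, 10, 8, -2, -3]) -> 10  [called from settle_round, line 17]
  screen_input(0, 10) -> 10  [called from screen_input, line 5]
  screen_input(1, 9) -> 10  [called from screen_input, line 5]
  screen_input(2, 7) -> 10  [called from screen_input, line 5]
  screen_input(3, 4) -> 10  [called from screen_input, line 5]
  screen_input(4, 0) -> 10  [called from settle_round, line 20]
  settle_round([-3, 10, 8, -2, -3]) -> 10  [called from main, line 32]
  resolve_slot(10, 2) -> -1  [called from main, line 34]
Origin of each log line:
  1: emitted by main (line 31)
  2: emitted by settle_round (line 16)
  3: emitted by mix_signals (line 8)
  4: emitted by mix_signals (line 12)
  5: emitted by settle_round (line 19)
  6-9: emitted by screen_input (line 4)
  10: emitted by main (line 33)
  11: emitted by resolve_slot (line 23)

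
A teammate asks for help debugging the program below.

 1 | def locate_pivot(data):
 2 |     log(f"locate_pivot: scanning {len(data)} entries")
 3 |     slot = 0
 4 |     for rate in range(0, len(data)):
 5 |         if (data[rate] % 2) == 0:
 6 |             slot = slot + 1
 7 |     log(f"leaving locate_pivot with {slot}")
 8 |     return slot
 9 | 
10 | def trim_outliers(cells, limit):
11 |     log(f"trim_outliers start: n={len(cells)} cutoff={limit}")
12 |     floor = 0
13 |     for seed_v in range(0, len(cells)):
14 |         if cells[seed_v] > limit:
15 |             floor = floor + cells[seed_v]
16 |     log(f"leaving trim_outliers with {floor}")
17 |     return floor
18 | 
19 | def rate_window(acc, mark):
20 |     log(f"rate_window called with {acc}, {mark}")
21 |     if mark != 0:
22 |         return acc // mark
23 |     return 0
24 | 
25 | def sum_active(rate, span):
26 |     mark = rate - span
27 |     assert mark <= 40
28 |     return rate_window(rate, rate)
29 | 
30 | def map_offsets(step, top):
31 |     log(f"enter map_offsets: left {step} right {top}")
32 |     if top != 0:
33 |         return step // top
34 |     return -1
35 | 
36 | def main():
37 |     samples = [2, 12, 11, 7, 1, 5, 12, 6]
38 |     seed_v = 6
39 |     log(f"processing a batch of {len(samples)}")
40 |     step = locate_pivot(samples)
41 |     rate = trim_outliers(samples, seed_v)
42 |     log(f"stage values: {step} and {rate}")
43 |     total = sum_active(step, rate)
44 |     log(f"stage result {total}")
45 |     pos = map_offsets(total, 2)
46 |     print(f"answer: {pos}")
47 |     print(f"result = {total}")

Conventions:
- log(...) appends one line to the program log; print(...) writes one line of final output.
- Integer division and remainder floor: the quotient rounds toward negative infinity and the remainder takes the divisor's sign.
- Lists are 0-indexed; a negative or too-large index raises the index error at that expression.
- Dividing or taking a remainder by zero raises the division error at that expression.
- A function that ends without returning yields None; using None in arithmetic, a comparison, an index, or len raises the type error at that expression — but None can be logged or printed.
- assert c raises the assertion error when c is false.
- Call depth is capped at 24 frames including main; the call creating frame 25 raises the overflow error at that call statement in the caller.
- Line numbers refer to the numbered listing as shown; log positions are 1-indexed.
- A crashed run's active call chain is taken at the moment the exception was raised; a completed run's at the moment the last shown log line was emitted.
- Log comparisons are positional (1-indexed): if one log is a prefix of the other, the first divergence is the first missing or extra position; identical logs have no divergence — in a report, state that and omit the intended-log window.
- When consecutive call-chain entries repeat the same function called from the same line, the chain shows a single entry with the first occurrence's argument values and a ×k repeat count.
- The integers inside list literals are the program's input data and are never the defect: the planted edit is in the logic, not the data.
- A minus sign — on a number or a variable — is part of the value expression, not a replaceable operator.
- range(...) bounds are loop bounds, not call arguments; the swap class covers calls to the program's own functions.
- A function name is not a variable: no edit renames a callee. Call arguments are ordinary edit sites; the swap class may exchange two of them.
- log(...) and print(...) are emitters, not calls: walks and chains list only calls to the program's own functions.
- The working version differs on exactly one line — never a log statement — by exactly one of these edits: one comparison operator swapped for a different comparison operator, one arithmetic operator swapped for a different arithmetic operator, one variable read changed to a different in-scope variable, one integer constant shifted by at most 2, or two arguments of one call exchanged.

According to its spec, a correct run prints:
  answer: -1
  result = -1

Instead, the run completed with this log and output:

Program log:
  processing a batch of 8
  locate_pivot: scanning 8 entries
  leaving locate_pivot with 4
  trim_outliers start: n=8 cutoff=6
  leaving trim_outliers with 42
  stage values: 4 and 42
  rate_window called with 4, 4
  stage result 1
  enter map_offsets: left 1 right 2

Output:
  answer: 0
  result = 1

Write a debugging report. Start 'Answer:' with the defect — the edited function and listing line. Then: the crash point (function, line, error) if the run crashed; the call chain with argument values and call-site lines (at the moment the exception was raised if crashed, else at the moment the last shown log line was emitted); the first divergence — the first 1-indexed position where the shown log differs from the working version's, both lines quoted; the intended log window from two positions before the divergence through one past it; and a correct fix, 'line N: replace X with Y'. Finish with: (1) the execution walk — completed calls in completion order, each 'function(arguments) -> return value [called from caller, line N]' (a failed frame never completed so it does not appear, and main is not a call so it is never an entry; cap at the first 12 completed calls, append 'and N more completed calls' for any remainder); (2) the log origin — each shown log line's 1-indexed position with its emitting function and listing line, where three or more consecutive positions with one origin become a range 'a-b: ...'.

Answer: the defect is in sum_active at line 28.
The tell: Position 7 is the first bad log line: 'rate_window called with 4, 4' should read 'rate_window called with 4, -38'.
Call chain: main -> map_offsets(1, 2) (called at line 45).
First divergence: at position 7 the run shows 'rate_window called with 4, 4' where the working version logs 'rate_window called with 4, -38'.
Intended log window:
  5: leaving trim_outliers with 42
  6: stage values: 4 and 42
  7: rate_window called with 4, -38
  8: stage result -1
Execution walk:
  locate_pivot([2, 12, 11, 7, 1, 5, 12, 6]) -> 4  [called from main, line 40]
  trim_outliers([2, 12, 11, 7, 1, 5, 12, 6], 6) -> 42  [called from main, line 41]
  rate_window(4, 4) -> 1  [called from sum_active, line 28]
  sum_active(4, 42) -> 1  [called from main, line 43]
  map_offsets(1, 2) -> 0  [called from main, line 45]
Log origins:
  1 — main, line 39
  2 — locate_pivot, line 2
  3 — locate_pivot, line 7
  4 — trim_outliers, line 11
  5 — trim_outliers, line 16
  6 — main, line 42
  7 — rate_window, line 20
  8 — main, line 44
  9 — map_offsets, line 31
A correct fix: line 28: replace `rate_window(rate, rate)` with `rate_window(rate, mark)`.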